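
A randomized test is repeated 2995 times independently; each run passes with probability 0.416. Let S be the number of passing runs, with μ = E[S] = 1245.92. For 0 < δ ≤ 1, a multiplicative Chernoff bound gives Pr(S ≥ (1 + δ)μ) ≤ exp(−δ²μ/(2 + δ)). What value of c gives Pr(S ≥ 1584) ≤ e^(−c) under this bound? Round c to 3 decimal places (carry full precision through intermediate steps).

Write 1584 = (1 + δ)μ, so δ = 1584/1245.92 − 1 = 0.2713497…
Then the exponent is δ²μ/(2 + δ) = (1584 − μ)² / (μ·(2 + δ)) = 40.389158.

40.389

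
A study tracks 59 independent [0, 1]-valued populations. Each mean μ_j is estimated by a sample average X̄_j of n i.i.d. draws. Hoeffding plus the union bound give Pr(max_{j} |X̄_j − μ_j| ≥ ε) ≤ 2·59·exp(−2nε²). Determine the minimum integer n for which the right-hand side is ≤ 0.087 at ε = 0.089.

456

Need 2·59·exp(−2nε²) ≤ 0.087, i.e. exp(−2nε²) ≤ 0.087/118.
So 2nε² ≥ ln(118/0.087) = 7.212532.
Hence n ≥ 7.212532/(2·0.089²) = 455.279.
The smallest integer n is 456.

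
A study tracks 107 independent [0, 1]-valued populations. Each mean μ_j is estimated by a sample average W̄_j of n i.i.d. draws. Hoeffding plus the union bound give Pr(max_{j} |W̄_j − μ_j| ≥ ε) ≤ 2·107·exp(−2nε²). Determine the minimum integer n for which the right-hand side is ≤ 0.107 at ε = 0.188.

108

Need 2·107·exp(−2nε²) ≤ 0.107, i.e. exp(−2nε²) ≤ 0.107/214.
So 2nε² ≥ ln(214/0.107) = 7.600902.
Hence n ≥ 7.600902/(2·0.188²) = 107.527.
The smallest integer n is 108.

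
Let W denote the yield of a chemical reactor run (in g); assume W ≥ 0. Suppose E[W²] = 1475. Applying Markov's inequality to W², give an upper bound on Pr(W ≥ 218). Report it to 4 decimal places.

0.0310

Since W ≥ 0, the event {W ≥ 218} is the same as {W² ≥ 47524}.
Markov's inequality applied to W² gives Pr(W² ≥ 47524) ≤ E[W²]/47524 = 1475/47524 = 0.0310.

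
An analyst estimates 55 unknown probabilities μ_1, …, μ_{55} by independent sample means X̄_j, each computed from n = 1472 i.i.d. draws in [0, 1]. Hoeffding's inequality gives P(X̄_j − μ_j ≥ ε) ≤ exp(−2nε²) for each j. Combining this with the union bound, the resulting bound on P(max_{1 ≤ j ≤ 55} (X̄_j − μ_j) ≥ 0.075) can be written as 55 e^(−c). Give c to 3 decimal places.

16.560

Union bound over the 55 events: P(max_{1 ≤ j ≤ 55} (X̄_j − μ_j) ≥ 0.075) ≤ 55·exp(−2nε²) = 55 exp(−2·1472·0.075²).
So c = 2·1472·0.075² = 16.5600.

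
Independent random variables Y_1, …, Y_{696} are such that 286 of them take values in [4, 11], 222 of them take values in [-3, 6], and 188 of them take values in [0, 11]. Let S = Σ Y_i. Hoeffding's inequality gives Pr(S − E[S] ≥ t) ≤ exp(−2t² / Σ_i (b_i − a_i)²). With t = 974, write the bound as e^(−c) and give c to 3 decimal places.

34.659

Σ(b_i − a_i)² = 286·7² + 222·9² + 188·11² = 54744.
c = 2t² / 54744 = 2·974² / 54744 = 34.6586.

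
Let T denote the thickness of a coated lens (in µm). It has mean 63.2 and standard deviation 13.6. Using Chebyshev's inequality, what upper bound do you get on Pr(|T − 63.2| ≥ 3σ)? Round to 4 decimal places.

Chebyshev: Pr(|T − μ| ≥ t) ≤ Var(T)/t².
Var(T) = σ² = 13.6² = 184.96.
t = 3·13.6 = 40.8.
Bound = 184.96 / 1664.64 = 0.1111.

0.1111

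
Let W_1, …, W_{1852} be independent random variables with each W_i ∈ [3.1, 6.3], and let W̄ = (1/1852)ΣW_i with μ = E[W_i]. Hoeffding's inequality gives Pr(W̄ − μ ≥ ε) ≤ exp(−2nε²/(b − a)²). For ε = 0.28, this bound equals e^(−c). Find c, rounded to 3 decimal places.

28.359

c = 2nε²/(b − a)² = 2·1852·0.28² / 3.2² = 28.3588.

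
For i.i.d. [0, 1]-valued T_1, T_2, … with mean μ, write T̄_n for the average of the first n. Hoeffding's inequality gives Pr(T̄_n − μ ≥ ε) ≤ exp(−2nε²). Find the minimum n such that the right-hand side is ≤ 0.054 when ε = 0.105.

133

Require exp(−2nε²) ≤ 0.054, i.e. 2nε² ≥ ln(1/0.054) = 2.918771.
So n ≥ 2.918771 / (2·0.105²) = 132.371.
The smallest integer n is 133.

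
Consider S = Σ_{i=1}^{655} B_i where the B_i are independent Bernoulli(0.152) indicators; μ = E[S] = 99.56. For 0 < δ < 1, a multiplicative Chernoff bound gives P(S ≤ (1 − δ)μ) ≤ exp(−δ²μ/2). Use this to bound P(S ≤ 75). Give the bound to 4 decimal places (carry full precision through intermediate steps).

Write 75 = (1 − δ)μ, so δ = 1 − 75/99.56 = 0.2466854…
Then the exponent is δ²μ/2 = (μ − 75)²/(2μ) = 3.029297.
Bound = exp(−3.029297) = 0.04835.

0.0483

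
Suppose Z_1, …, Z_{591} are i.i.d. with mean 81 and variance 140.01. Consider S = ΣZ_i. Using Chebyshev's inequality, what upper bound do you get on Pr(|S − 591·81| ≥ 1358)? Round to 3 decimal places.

0.045

Var(S) = n·Var(Z_i) = 591·140.01 = 82745.91.
Chebyshev: Pr(|S − 591·81| ≥ 1358) ≤ Var(S)/1358² = 82745.91/1844164 = 0.0449.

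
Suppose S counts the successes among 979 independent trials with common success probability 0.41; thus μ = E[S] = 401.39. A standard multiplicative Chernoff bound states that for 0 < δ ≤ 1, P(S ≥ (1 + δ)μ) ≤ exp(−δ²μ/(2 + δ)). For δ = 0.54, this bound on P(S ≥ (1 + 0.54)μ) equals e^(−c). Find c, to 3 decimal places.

c = δ²μ/(2 + δ) = 0.54²·401.39/(2 + 0.54) = 46.0808.

46.081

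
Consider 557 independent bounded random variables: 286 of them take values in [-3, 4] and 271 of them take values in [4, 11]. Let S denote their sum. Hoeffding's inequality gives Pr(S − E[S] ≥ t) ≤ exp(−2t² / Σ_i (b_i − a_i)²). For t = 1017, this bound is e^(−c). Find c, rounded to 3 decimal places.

75.792

Σ(b_i − a_i)² = 286·7² + 271·7² = 27293.
c = 2t² / 27293 = 2·1017² / 27293 = 75.7915.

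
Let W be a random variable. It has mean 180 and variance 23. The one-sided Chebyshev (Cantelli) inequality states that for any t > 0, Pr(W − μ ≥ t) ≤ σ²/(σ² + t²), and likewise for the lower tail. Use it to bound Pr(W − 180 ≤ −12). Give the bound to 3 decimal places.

0.138

Here σ² = 23 and t = 12, so σ² + t² = 167.
Cantelli's bound: 23/167 = 0.1377.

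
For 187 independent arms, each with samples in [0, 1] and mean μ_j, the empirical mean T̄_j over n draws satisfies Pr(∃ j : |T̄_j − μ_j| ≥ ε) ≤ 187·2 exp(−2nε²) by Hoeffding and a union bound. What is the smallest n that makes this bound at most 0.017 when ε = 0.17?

Need 2·187·exp(−2nε²) ≤ 0.017, i.e. exp(−2nε²) ≤ 0.017/374.
So 2nε² ≥ ln(374/0.017) = 9.998798.
Hence n ≥ 9.998798/(2·0.17²) = 172.990.
The smallest integer n is 173.

173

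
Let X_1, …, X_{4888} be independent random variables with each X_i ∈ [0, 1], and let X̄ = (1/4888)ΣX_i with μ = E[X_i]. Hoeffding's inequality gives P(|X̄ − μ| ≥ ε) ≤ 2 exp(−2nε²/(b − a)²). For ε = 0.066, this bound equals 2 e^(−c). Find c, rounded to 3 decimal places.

42.584

c = 2nε²/(b − a)² = 2·4888·0.066² / 1² = 42.5843.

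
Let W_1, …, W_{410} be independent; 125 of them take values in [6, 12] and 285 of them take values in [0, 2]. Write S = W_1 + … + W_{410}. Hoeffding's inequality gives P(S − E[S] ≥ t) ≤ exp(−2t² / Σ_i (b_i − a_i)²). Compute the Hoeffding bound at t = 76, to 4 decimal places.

Σ(b_i − a_i)² = 125·6² + 285·2² = 5640.
Exponent = 2·76² / 5640 = 2.04823.
Bound = exp(−2.04823) = 0.12896.

0.1290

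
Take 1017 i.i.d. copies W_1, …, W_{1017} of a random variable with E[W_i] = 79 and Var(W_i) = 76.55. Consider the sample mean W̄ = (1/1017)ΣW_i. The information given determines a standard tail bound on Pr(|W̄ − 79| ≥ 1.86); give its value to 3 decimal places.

With mean and variance of each term known, Chebyshev's inequality bounds the deviation of the sum (or sample mean).
Var(W̄) = Var(W_i)/n = 76.55/1017 = 0.07527.
Chebyshev: Pr(|W̄ − 79| ≥ 1.86) ≤ Var(W̄)/(1.86)² = 76.55/(1017·1.86²) = 0.0218.

0.022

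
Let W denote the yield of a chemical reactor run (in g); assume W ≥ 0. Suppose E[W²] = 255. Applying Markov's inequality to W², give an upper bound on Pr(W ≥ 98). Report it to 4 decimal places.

Since W ≥ 0, the event {W ≥ 98} is the same as {W² ≥ 9604}.
Markov's inequality applied to W² gives Pr(W² ≥ 9604) ≤ E[W²]/9604 = 255/9604 = 0.0266.

0.0266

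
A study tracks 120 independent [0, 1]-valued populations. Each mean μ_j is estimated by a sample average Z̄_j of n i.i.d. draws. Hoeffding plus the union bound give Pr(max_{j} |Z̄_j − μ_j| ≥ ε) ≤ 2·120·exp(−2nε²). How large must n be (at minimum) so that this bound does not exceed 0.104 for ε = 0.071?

769

Need 2·120·exp(−2nε²) ≤ 0.104, i.e. exp(−2nε²) ≤ 0.104/240.
So 2nε² ≥ ln(240/0.104) = 7.744003.
Hence n ≥ 7.744003/(2·0.071²) = 768.102.
The smallest integer n is 769.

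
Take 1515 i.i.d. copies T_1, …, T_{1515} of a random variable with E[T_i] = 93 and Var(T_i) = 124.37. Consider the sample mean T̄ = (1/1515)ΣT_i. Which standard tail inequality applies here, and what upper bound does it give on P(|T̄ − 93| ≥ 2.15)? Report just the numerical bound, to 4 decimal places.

0.0178

With mean and variance of each term known, Chebyshev's inequality bounds the deviation of the sum (or sample mean).
Var(T̄) = Var(T_i)/n = 124.37/1515 = 0.082092.
Chebyshev: P(|T̄ − 93| ≥ 2.15) ≤ Var(T̄)/(2.15)² = 124.37/(1515·2.15²) = 0.0178.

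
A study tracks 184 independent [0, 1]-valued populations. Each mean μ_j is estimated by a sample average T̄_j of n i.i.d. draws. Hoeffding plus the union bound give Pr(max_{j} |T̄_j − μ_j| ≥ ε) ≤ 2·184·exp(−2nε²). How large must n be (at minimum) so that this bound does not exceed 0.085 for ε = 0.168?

149

Need 2·184·exp(−2nε²) ≤ 0.085, i.e. exp(−2nε²) ≤ 0.085/368.
So 2nε² ≥ ln(368/0.085) = 8.373187.
Hence n ≥ 8.373187/(2·0.168²) = 148.335.
The smallest integer n is 149.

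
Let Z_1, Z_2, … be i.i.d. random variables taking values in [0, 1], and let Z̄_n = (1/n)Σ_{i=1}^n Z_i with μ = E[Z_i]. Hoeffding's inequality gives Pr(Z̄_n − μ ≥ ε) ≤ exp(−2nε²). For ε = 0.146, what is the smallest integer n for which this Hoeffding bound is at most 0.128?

Require exp(−2nε²) ≤ 0.128, i.e. 2nε² ≥ ln(1/0.128) = 2.055725.
So n ≥ 2.055725 / (2·0.146²) = 48.220.
The smallest integer n is 49.

49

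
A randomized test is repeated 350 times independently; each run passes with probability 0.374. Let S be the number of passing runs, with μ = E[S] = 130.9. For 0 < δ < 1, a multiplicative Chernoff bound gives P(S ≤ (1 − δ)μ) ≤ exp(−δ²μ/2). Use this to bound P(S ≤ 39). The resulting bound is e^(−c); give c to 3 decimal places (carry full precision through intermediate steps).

32.260

Write 39 = (1 − δ)μ, so δ = 1 − 39/130.9 = 0.7020626…
Then the exponent is δ²μ/2 = (μ − 39)²/(2μ) = 32.259778.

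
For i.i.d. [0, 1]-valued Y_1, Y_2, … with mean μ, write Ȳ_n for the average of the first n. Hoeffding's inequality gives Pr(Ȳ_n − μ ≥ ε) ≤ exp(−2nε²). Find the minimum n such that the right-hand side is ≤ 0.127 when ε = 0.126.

65

Require exp(−2nε²) ≤ 0.127, i.e. 2nε² ≥ ln(1/0.127) = 2.063568.
So n ≥ 2.063568 / (2·0.126²) = 64.990.
The smallest integer n is 65.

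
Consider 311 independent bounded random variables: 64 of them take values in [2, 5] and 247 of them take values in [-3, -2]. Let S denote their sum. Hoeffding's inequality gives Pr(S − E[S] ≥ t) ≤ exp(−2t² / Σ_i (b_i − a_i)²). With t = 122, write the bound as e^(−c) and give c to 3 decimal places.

36.170

Σ(b_i − a_i)² = 64·3² + 247·1² = 823.
c = 2t² / 823 = 2·122² / 823 = 36.1701.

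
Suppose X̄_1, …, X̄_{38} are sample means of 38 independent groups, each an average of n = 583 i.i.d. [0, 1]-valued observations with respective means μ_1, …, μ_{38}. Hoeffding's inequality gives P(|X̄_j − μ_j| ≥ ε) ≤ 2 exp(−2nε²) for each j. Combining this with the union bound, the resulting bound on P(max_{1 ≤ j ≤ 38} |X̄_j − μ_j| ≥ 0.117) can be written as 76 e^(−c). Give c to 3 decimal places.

Union bound over the 38 events: P(max_{1 ≤ j ≤ 38} |X̄_j − μ_j| ≥ 0.117) ≤ 38·2·exp(−2nε²) = 76 exp(−2·583·0.117²).
So c = 2·583·0.117² = 15.9614.

15.961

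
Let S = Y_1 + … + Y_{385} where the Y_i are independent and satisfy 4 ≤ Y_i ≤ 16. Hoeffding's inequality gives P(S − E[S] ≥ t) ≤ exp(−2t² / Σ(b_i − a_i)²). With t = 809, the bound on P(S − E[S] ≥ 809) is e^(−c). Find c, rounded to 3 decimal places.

Σ(b_i − a_i)² = 385·(12)² = 55440.
c = 2t²/55440 = 2·809²/55440 = 23.6104.

23.610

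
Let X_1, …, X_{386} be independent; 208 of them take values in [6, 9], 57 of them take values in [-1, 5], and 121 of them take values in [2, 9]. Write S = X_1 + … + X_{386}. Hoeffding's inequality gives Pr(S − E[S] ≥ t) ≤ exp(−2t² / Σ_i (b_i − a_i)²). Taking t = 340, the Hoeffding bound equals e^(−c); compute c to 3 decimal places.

Σ(b_i − a_i)² = 208·3² + 57·6² + 121·7² = 9853.
c = 2t² / 9853 = 2·340² / 9853 = 23.4649.

23.465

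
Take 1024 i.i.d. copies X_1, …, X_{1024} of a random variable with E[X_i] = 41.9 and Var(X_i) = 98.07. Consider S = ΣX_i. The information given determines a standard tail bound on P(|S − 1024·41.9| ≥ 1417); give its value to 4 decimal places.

With mean and variance of each term known, Chebyshev's inequality bounds the deviation of the sum (or sample mean).
Var(S) = n·Var(X_i) = 1024·98.07 = 100423.68.
Chebyshev: P(|S − 1024·41.9| ≥ 1417) ≤ Var(S)/1417² = 100423.68/2007889 = 0.0500.

0.0500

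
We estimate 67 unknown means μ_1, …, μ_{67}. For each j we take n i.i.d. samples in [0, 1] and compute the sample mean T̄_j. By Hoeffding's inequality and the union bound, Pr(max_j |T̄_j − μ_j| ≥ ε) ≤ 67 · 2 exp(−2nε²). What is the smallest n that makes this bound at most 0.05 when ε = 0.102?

380

Need 2·67·exp(−2nε²) ≤ 0.05, i.e. exp(−2nε²) ≤ 0.05/134.
So 2nε² ≥ ln(134/0.05) = 7.893572.
Hence n ≥ 7.893572/(2·0.102²) = 379.353.
The smallest integer n is 380.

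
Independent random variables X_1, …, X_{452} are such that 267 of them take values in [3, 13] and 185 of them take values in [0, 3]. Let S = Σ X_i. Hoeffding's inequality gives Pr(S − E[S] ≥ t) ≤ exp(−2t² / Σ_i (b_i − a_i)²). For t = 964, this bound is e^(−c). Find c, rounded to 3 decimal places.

Σ(b_i − a_i)² = 267·10² + 185·3² = 28365.
c = 2t² / 28365 = 2·964² / 28365 = 65.5241.

65.524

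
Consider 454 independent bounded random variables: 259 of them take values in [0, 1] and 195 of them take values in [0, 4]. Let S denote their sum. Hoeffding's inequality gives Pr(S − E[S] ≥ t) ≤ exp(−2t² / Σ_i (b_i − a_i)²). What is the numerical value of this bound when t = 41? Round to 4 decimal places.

Σ(b_i − a_i)² = 259·1² + 195·4² = 3379.
Exponent = 2·41² / 3379 = 0.99497.
Bound = exp(−0.99497) = 0.36973.

0.3697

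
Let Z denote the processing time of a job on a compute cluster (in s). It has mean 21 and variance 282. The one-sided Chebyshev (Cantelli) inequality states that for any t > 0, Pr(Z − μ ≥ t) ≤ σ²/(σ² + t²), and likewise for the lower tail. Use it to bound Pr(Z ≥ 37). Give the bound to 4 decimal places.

0.5242

Here σ² = 282 and t = 16, so σ² + t² = 538.
Cantelli's bound: 282/538 = 0.5242.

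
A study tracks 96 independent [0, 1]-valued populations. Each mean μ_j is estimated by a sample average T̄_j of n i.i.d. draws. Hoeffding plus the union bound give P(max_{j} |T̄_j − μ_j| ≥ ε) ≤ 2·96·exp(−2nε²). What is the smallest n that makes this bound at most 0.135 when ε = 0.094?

Need 2·96·exp(−2nε²) ≤ 0.135, i.e. exp(−2nε²) ≤ 0.135/192.
So 2nε² ≥ ln(192/0.135) = 7.259976.
Hence n ≥ 7.259976/(2·0.094²) = 410.818.
The smallest integer n is 411.

411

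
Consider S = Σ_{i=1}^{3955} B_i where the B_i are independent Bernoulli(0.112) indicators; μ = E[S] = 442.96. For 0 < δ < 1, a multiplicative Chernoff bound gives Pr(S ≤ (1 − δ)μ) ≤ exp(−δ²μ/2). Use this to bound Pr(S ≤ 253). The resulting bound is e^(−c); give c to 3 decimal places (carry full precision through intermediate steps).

Write 253 = (1 − δ)μ, so δ = 1 − 253/442.96 = 0.4288423…
Then the exponent is δ²μ/2 = (μ − 253)²/(2μ) = 40.731445.

40.731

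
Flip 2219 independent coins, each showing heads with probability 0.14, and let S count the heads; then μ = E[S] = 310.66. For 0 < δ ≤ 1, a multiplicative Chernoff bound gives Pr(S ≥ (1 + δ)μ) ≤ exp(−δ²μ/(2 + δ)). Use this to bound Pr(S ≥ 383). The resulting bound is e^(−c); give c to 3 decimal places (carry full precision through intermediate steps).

7.544

Write 383 = (1 + δ)μ, so δ = 383/310.66 − 1 = 0.2328591…
Then the exponent is δ²μ/(2 + δ) = (383 − μ)² / (μ·(2 + δ)) = 7.544151.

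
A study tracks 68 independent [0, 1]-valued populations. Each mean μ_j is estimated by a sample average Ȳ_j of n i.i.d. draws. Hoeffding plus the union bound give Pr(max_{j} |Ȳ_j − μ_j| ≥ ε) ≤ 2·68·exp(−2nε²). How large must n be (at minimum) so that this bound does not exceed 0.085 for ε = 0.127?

Need 2·68·exp(−2nε²) ≤ 0.085, i.e. exp(−2nε²) ≤ 0.085/136.
So 2nε² ≥ ln(136/0.085) = 7.377759.
Hence n ≥ 7.377759/(2·0.127²) = 228.711.
The smallest integer n is 229.

229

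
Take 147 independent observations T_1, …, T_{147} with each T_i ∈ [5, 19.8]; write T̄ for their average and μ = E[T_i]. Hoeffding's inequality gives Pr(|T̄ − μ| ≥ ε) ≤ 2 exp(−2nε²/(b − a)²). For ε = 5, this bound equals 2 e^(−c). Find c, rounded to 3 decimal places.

33.556

c = 2nε²/(b − a)² = 2·147·5² / 14.8² = 33.5555.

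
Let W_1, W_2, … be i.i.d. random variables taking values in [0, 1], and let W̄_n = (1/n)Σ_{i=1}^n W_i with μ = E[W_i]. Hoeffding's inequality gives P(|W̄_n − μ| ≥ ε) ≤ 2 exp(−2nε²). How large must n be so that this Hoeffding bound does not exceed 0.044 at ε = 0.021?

Require 2·exp(−2nε²) ≤ 0.044, i.e. 2nε² ≥ ln(2/0.044) = 3.816713.
So n ≥ 3.816713 / (2·0.021²) = 4327.339.
The smallest integer n is 4328.

4328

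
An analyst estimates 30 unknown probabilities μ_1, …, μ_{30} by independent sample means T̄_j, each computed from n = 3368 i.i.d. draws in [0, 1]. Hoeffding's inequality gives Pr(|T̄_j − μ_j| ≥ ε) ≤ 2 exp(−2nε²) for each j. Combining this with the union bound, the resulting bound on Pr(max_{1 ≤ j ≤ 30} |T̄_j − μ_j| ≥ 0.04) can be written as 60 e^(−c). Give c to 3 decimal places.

10.778

Union bound over the 30 events: Pr(max_{1 ≤ j ≤ 30} |T̄_j − μ_j| ≥ 0.04) ≤ 30·2·exp(−2nε²) = 60 exp(−2·3368·0.04²).
So c = 2·3368·0.04² = 10.7776.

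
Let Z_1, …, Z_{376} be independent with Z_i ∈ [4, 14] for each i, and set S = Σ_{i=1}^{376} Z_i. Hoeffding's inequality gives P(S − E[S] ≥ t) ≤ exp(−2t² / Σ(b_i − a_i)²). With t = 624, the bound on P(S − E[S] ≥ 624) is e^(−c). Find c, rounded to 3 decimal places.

Σ(b_i − a_i)² = 376·(10)² = 37600.
c = 2t²/37600 = 2·624²/37600 = 20.7115.

20.711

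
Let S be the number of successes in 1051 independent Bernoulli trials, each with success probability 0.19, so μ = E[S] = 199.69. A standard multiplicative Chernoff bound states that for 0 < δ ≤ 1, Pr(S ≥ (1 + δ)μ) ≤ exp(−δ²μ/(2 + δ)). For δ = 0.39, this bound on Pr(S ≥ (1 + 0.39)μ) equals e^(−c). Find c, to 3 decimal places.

c = δ²μ/(2 + δ) = 0.39²·199.69/(2 + 0.39) = 12.7083.

12.708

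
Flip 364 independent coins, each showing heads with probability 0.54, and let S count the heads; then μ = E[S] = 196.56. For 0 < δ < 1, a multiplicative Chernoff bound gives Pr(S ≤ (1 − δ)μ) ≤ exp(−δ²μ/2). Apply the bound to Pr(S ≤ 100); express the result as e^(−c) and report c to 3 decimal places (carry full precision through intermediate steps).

23.718

Write 100 = (1 − δ)μ, so δ = 1 − 100/196.56 = 0.4912495…
Then the exponent is δ²μ/2 = (μ − 100)²/(2μ) = 23.717525.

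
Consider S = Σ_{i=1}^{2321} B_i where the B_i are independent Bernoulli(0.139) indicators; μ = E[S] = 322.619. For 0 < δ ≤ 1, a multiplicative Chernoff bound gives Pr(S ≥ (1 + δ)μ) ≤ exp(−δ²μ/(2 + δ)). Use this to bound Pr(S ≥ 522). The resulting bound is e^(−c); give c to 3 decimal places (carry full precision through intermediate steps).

47.066

Write 522 = (1 + δ)μ, so δ = 522/322.619 − 1 = 0.6180076…
Then the exponent is δ²μ/(2 + δ) = (522 − μ)² / (μ·(2 + δ)) = 47.065935.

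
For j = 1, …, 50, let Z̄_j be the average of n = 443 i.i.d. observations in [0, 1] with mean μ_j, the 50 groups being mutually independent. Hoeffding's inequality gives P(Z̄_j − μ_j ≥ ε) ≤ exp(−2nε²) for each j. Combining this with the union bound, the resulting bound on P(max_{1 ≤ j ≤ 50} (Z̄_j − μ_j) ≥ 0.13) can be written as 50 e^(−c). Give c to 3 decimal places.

Union bound over the 50 events: P(max_{1 ≤ j ≤ 50} (Z̄_j − μ_j) ≥ 0.13) ≤ 50·exp(−2nε²) = 50 exp(−2·443·0.13²).
So c = 2·443·0.13² = 14.9734.

14.973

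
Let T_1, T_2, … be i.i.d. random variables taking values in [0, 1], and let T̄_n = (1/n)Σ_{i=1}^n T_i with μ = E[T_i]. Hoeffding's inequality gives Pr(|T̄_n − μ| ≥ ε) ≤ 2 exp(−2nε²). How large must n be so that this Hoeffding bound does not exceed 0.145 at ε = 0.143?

65

Require 2·exp(−2nε²) ≤ 0.145, i.e. 2nε² ≥ ln(2/0.145) = 2.624169.
So n ≥ 2.624169 / (2·0.143²) = 64.164.
The smallest integer n is 65.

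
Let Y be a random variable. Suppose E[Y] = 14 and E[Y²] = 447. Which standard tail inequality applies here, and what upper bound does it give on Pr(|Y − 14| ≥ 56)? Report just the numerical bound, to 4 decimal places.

0.0800

The first two moments determine the variance, so Chebyshev's inequality is the sharpest standard bound available.
Var(Y) = E[Y²] − (E[Y])² = 447 − 196 = 251.
Chebyshev's inequality: Pr(|Y − μ| ≥ t) ≤ Var(Y)/t² = 251/3136 = 0.0800.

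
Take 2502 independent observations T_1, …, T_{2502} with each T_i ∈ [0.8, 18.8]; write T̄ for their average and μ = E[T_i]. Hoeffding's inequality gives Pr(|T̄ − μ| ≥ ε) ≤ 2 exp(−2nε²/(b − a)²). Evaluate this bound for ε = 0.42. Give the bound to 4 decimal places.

0.1312

Exponent: 2nε²/(b − a)² = 2·2502·0.42² / 18² = 2.72440.
Bound = 2·exp(−2.72440) = 0.13117.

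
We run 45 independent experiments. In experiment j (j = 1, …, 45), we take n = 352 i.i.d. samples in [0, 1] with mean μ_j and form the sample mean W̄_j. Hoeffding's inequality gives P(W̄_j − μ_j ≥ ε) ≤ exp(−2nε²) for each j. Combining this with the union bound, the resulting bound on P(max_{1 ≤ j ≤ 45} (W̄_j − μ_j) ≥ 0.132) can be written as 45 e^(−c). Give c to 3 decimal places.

Union bound over the 45 events: P(max_{1 ≤ j ≤ 45} (W̄_j − μ_j) ≥ 0.132) ≤ 45·exp(−2nε²) = 45 exp(−2·352·0.132²).
So c = 2·352·0.132² = 12.2665.

12.266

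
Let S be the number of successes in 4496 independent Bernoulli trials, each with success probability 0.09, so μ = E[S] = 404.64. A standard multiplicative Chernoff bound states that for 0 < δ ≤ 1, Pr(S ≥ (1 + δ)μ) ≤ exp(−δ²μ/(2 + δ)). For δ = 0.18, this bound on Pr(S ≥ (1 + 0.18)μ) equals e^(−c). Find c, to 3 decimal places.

6.014

c = δ²μ/(2 + δ) = 0.18²·404.64/(2 + 0.18) = 6.0139.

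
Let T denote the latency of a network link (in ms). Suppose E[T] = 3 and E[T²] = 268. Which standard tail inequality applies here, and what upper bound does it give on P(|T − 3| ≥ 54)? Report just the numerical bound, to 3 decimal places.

0.089

The first two moments determine the variance, so Chebyshev's inequality is the sharpest standard bound available.
Var(T) = E[T²] − (E[T])² = 268 − 9 = 259.
Chebyshev's inequality: P(|T − μ| ≥ t) ≤ Var(T)/t² = 259/2916 = 0.0888.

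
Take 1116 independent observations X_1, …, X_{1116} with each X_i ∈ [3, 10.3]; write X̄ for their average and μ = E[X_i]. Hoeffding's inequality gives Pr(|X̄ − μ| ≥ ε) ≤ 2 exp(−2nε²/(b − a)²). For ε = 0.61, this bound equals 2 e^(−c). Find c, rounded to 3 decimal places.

c = 2nε²/(b − a)² = 2·1116·0.61² / 7.3² = 15.5850.

15.585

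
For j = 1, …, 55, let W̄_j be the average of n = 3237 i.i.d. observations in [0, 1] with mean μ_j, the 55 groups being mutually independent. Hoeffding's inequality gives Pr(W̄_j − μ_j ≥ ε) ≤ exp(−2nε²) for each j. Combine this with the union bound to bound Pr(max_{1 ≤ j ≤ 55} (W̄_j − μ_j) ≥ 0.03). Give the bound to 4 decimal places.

0.1621

Per-experiment Hoeffding bound: exp(−2·3237·0.03²) = exp(−5.82660) = 0.0029481.
Union bound over 55 events: 55·0.0029481 = 0.16214.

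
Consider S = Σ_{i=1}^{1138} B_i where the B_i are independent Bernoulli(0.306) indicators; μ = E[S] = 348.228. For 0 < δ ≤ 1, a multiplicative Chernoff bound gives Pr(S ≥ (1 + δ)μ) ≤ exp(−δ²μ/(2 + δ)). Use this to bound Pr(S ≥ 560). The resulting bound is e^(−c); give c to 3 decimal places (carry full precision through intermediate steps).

Write 560 = (1 + δ)μ, so δ = 560/348.228 − 1 = 0.6081418…
Then the exponent is δ²μ/(2 + δ) = (560 − μ)² / (μ·(2 + δ)) = 49.378989.

49.379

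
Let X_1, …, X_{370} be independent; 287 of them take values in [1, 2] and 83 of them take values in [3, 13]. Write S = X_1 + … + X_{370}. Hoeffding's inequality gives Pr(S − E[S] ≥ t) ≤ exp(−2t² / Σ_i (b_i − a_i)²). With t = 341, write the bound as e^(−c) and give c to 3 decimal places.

27.083

Σ(b_i − a_i)² = 287·1² + 83·10² = 8587.
c = 2t² / 8587 = 2·341² / 8587 = 27.0830.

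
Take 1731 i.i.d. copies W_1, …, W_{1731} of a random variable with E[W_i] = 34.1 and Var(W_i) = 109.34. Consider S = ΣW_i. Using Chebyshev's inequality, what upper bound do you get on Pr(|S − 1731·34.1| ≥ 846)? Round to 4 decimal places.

Var(S) = n·Var(W_i) = 1731·109.34 = 189267.54.
Chebyshev: Pr(|S − 1731·34.1| ≥ 846) ≤ Var(S)/846² = 189267.54/715716 = 0.2644.

0.2644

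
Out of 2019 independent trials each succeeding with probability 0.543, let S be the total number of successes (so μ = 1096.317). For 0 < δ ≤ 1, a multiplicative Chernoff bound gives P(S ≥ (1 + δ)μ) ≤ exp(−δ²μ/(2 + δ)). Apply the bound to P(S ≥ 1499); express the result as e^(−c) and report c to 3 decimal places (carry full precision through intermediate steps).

62.479

Write 1499 = (1 + δ)μ, so δ = 1499/1096.317 − 1 = 0.3673053…
Then the exponent is δ²μ/(2 + δ) = (1499 − μ)² / (μ·(2 + δ)) = 62.479303.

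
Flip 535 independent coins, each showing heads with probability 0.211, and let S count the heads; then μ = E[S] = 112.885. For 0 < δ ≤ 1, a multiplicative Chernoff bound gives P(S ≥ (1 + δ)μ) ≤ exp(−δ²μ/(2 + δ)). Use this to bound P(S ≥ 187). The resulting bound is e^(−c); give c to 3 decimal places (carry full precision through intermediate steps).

Write 187 = (1 + δ)μ, so δ = 187/112.885 − 1 = 0.6565531…
Then the exponent is δ²μ/(2 + δ) = (187 − μ)² / (μ·(2 + δ)) = 18.317132.

18.317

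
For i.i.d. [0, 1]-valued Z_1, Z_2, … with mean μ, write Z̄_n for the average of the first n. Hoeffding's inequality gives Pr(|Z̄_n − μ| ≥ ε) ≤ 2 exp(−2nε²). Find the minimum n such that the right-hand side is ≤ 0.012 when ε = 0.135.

Require 2·exp(−2nε²) ≤ 0.012, i.e. 2nε² ≥ ln(2/0.012) = 5.115996.
So n ≥ 5.115996 / (2·0.135²) = 140.357.
The smallest integer n is 141.

141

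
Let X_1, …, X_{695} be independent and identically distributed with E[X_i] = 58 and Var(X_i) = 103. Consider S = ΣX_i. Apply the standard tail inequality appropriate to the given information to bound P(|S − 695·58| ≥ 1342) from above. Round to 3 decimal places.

0.040

With mean and variance of each term known, Chebyshev's inequality bounds the deviation of the sum (or sample mean).
Var(S) = n·Var(X_i) = 695·103 = 71585.
Chebyshev: P(|S − 695·58| ≥ 1342) ≤ Var(S)/1342² = 71585/1800964 = 0.0397.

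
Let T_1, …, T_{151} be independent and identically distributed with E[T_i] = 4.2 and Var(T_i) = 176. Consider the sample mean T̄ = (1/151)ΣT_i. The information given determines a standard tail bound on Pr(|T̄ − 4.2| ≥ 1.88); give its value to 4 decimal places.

0.3298

With mean and variance of each term known, Chebyshev's inequality bounds the deviation of the sum (or sample mean).
Var(T̄) = Var(T_i)/n = 176/151 = 1.1656.
Chebyshev: Pr(|T̄ − 4.2| ≥ 1.88) ≤ Var(T̄)/(1.88)² = 176/(151·1.88²) = 0.3298.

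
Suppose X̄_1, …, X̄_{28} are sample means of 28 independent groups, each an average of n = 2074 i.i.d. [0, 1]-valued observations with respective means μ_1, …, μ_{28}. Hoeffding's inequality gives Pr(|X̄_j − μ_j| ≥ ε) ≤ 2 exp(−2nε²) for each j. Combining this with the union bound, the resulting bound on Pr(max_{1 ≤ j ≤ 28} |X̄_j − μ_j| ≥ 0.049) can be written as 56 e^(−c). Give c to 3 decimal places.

9.959

Union bound over the 28 events: Pr(max_{1 ≤ j ≤ 28} |X̄_j − μ_j| ≥ 0.049) ≤ 28·2·exp(−2nε²) = 56 exp(−2·2074·0.049²).
So c = 2·2074·0.049² = 9.9593.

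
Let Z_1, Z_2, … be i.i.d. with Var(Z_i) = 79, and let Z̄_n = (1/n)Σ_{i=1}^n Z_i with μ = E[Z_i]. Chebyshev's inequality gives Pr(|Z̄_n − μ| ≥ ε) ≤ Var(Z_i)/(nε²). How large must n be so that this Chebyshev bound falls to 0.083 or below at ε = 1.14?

Require 79/(n·1.14²) ≤ 0.083, i.e. n ≥ 79/(0.083·1.14²) = 732.385.
The smallest integer n is 733.

733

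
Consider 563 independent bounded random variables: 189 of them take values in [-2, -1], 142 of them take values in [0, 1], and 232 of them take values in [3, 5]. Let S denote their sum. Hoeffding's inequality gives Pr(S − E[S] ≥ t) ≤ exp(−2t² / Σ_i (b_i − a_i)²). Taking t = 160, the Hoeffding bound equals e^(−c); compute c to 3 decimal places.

40.667

Σ(b_i − a_i)² = 189·1² + 142·1² + 232·2² = 1259.
c = 2t² / 1259 = 2·160² / 1259 = 40.6672.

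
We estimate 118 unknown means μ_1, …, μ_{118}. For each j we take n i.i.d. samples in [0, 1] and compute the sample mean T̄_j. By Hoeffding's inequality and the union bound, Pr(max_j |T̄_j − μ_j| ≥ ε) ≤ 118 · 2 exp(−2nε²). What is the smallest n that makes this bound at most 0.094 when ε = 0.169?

138

Need 2·118·exp(−2nε²) ≤ 0.094, i.e. exp(−2nε²) ≤ 0.094/236.
So 2nε² ≥ ln(236/0.094) = 7.828292.
Hence n ≥ 7.828292/(2·0.169²) = 137.045.
The smallest integer n is 138.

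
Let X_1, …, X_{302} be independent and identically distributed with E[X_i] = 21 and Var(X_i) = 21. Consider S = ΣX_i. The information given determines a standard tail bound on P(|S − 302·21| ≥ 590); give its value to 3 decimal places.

With mean and variance of each term known, Chebyshev's inequality bounds the deviation of the sum (or sample mean).
Var(S) = n·Var(X_i) = 302·21 = 6342.
Chebyshev: P(|S − 302·21| ≥ 590) ≤ Var(S)/590² = 6342/348100 = 0.0182.

0.018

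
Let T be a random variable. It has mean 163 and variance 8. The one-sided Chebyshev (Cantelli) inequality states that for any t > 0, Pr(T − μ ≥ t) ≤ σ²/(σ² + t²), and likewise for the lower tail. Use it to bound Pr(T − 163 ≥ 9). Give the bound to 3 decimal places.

0.090

Here σ² = 8 and t = 9, so σ² + t² = 89.
Cantelli's bound: 8/89 = 0.0899.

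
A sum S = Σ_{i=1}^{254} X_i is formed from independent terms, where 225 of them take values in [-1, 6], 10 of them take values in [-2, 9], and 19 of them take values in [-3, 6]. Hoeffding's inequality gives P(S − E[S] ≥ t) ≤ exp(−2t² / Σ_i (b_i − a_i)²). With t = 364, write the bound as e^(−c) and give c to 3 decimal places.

19.239

Σ(b_i − a_i)² = 225·7² + 10·11² + 19·9² = 13774.
c = 2t² / 13774 = 2·364² / 13774 = 19.2386.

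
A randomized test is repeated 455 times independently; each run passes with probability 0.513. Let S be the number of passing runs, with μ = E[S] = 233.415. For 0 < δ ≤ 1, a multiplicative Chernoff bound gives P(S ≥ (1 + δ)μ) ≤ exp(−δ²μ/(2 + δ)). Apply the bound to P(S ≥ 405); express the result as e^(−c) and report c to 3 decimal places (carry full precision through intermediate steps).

46.116

Write 405 = (1 + δ)μ, so δ = 405/233.415 − 1 = 0.735107…
Then the exponent is δ²μ/(2 + δ) = (405 − μ)² / (μ·(2 + δ)) = 46.116417.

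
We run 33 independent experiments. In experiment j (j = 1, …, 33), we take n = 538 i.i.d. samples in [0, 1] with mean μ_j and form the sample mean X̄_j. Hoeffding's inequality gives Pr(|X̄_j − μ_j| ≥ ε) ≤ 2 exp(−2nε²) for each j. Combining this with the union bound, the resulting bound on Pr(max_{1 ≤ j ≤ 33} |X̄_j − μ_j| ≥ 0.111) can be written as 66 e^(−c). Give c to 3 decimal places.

13.257

Union bound over the 33 events: Pr(max_{1 ≤ j ≤ 33} |X̄_j − μ_j| ≥ 0.111) ≤ 33·2·exp(−2nε²) = 66 exp(−2·538·0.111²).
So c = 2·538·0.111² = 13.2574.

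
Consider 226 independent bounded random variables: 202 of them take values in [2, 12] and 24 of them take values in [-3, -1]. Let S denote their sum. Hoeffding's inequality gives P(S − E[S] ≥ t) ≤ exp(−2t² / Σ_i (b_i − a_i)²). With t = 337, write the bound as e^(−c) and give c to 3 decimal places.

Σ(b_i − a_i)² = 202·10² + 24·2² = 20296.
c = 2t² / 20296 = 2·337² / 20296 = 11.1913.

11.191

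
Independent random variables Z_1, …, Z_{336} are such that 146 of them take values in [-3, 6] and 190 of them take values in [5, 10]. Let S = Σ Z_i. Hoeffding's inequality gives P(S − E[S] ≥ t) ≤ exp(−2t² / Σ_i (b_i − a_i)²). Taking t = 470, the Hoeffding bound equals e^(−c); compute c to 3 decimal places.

Σ(b_i − a_i)² = 146·9² + 190·5² = 16576.
c = 2t² / 16576 = 2·470² / 16576 = 26.6530.

26.653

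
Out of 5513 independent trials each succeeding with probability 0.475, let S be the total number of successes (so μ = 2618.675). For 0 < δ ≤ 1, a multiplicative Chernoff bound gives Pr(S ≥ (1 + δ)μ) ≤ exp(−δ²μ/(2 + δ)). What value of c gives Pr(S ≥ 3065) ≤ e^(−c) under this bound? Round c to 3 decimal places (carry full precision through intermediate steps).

Write 3065 = (1 + δ)μ, so δ = 3065/2618.675 − 1 = 0.1704392…
Then the exponent is δ²μ/(2 + δ) = (3065 − μ)² / (μ·(2 + δ)) = 35.048803.

35.049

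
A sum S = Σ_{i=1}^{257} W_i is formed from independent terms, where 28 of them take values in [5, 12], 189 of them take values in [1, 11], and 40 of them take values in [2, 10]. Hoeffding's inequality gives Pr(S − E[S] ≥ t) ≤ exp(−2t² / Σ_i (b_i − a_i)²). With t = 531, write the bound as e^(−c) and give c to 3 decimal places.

24.699

Σ(b_i − a_i)² = 28·7² + 189·10² + 40·8² = 22832.
c = 2t² / 22832 = 2·531² / 22832 = 24.6988.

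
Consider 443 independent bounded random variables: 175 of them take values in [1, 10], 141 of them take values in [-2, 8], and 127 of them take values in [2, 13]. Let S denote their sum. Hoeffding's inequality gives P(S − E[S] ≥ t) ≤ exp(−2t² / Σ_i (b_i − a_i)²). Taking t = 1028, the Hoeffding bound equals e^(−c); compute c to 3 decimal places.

Σ(b_i − a_i)² = 175·9² + 141·10² + 127·11² = 43642.
c = 2t² / 43642 = 2·1028² / 43642 = 48.4297.

48.430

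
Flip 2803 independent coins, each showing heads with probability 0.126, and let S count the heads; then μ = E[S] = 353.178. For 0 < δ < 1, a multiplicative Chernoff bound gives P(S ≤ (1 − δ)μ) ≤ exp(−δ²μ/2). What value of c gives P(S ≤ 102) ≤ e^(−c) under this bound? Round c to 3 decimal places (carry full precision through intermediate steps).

89.318

Write 102 = (1 − δ)μ, so δ = 1 − 102/353.178 = 0.7111938…
Then the exponent is δ²μ/2 = (μ − 102)²/(2μ) = 89.318117.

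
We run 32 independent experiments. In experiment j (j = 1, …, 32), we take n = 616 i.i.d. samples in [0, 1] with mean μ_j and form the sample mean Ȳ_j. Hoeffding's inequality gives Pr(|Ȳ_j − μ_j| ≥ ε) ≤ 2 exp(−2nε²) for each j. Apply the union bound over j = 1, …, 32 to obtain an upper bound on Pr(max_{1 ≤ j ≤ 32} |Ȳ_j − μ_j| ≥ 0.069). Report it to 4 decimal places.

0.1815

Per-experiment Hoeffding bound: 2·exp(−2·616·0.069²) = 2·exp(−5.86555) = 0.0056709.
Union bound over 32 events: 32·0.0056709 = 0.18147.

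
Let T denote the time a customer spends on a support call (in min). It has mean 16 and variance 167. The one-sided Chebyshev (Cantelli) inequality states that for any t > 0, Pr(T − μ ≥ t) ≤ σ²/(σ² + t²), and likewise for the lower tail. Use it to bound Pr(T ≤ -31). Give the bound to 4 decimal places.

0.0703

Here σ² = 167 and t = 47, so σ² + t² = 2376.
Cantelli's bound: 167/2376 = 0.0703.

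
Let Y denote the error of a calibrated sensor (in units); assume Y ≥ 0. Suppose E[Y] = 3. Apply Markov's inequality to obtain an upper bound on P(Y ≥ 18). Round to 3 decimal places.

Markov's inequality: for a non-negative random variable, P(Y ≥ a) ≤ E[Y]/a.
Here E[Y] = 3 and a = 18, so the bound is 3/18 = 0.1667.

0.167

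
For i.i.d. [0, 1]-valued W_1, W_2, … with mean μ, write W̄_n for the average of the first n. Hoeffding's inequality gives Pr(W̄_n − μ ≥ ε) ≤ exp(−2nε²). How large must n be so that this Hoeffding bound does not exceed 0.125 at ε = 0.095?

116

Require exp(−2nε²) ≤ 0.125, i.e. 2nε² ≥ ln(1/0.125) = 2.079442.
So n ≥ 2.079442 / (2·0.095²) = 115.205.
The smallest integer n is 116.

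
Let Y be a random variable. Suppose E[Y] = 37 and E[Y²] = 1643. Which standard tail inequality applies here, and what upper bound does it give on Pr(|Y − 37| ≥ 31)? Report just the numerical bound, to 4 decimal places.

0.2851

The first two moments determine the variance, so Chebyshev's inequality is the sharpest standard bound available.
Var(Y) = E[Y²] − (E[Y])² = 1643 − 1369 = 274.
Chebyshev's inequality: Pr(|Y − μ| ≥ t) ≤ Var(Y)/t² = 274/961 = 0.2851.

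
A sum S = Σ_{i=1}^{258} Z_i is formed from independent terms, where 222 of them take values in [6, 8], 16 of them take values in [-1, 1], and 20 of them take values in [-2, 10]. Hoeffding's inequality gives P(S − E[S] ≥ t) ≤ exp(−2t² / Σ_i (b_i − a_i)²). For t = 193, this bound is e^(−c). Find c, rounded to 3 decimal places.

Σ(b_i − a_i)² = 222·2² + 16·2² + 20·12² = 3832.
c = 2t² / 3832 = 2·193² / 3832 = 19.4410.

19.441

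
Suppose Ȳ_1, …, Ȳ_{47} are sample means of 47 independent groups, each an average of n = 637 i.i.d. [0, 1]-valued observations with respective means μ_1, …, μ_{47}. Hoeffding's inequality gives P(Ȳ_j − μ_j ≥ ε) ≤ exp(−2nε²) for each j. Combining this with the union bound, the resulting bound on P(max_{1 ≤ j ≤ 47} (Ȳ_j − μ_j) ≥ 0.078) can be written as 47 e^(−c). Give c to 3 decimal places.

7.751

Union bound over the 47 events: P(max_{1 ≤ j ≤ 47} (Ȳ_j − μ_j) ≥ 0.078) ≤ 47·exp(−2nε²) = 47 exp(−2·637·0.078²).
So c = 2·637·0.078² = 7.7510.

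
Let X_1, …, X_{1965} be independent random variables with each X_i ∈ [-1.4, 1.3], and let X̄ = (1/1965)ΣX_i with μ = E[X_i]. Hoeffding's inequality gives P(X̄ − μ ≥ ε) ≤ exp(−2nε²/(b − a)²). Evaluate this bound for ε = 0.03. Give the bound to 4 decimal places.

0.6156

Exponent: 2nε²/(b − a)² = 2·1965·0.03² / 2.7² = 0.48519.
Bound = exp(−0.48519) = 0.61558.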